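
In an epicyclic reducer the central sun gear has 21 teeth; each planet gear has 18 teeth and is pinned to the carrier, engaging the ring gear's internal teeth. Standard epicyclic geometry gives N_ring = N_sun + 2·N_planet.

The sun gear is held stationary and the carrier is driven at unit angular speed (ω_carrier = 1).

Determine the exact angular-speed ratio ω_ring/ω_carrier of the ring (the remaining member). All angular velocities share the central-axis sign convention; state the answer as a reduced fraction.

N_ring = 21 + 2·18 = 57
21(ω_s−ω_c) = −57(ω_r−ω_c),  ω_s=0, ω_c=1
ω_r = 1 − (21/57)(0−1) = 26/19
ω_r/ω_c = 26/19

26/19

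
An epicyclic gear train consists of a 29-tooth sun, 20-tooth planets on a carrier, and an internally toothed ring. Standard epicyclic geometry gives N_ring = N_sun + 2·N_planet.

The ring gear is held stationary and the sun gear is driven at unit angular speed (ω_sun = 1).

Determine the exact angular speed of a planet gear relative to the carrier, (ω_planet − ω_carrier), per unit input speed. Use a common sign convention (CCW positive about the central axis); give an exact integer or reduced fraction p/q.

N_ring = 29 + 2·20 = 69
29(ω_s−ω_c) = −69(ω_r−ω_c),  ω_r=0, ω_s=1
29(1−ω_c) = −69(0−ω_c)  ⇒  98ω_c = 29  ⇒  ω_c = 29/98
sun–planet: 29·(1−29/98) = −20·(ω_p−ω_c)  ⇒  ω_p−ω_c = −(29/20)·(69/98) = -2001/1960

-2001/1960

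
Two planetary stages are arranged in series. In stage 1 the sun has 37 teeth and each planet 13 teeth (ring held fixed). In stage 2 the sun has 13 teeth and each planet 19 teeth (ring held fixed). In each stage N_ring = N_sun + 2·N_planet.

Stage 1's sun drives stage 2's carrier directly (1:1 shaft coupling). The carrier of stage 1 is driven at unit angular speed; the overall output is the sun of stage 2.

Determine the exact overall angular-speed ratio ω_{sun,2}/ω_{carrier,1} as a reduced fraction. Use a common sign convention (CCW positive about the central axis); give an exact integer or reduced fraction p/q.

6400/481

Stage 1: N_ring = 37 + 2·13 = 63
Stage 1: 37(ω_s−ω_c) = −63(ω_r−ω_c),  ω_r=0, ω_c=1
Stage 1: ω_s = 1 − (63/37)(0−1) = 100/37
  ⇒ ω_s¹/ω_c¹ = 100/37
Stage 2: N_ring = 13 + 2·19 = 51
Stage 2: 13(ω_s−ω_c) = −51(ω_r−ω_c),  ω_r=0, ω_c=1
Stage 2: ω_s = 1 − (51/13)(0−1) = 64/13
  ⇒ ω_s²/ω_c² = 64/13
Coupling ω_c² = ω_s¹ ⇒ overall = 100/37 × 64/13 = 6400/481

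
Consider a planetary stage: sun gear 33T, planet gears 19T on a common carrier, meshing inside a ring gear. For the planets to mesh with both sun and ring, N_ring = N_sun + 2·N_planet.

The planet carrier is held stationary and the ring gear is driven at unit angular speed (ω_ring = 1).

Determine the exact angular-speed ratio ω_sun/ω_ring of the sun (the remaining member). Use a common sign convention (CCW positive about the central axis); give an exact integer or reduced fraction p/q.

N_ring = 33 + 2·19 = 71
33(ω_s−ω_c) = −71(ω_r−ω_c),  ω_c=0, ω_r=1
ω_s = 0 − (71/33)(1−0) = -71/33
ω_s/ω_r = -71/33

-71/33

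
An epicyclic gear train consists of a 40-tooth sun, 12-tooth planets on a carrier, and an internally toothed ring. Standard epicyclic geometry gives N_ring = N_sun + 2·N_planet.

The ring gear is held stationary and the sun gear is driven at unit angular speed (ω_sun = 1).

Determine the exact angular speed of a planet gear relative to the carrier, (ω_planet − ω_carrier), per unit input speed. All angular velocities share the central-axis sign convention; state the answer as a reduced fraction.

-80/39

N_ring = 40 + 2·12 = 64
40(ω_s−ω_c) = −64(ω_r−ω_c),  ω_r=0, ω_s=1
40(1−ω_c) = −64(0−ω_c)  ⇒  104ω_c = 40  ⇒  ω_c = 5/13
sun–planet: 40·(1−5/13) = −12·(ω_p−ω_c)  ⇒  ω_p−ω_c = −(40/12)·(8/13) = -80/39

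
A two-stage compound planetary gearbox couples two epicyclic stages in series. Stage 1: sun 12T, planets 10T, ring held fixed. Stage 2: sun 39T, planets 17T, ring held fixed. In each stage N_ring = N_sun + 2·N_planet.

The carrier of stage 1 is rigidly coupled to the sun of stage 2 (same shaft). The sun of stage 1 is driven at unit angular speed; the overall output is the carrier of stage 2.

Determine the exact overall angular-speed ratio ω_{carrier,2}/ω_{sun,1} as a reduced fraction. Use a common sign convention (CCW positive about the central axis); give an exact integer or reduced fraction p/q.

117/1232

Stage 1: N_ring = 12 + 2·10 = 32
Stage 1: 12(ω_s−ω_c) = −32(ω_r−ω_c),  ω_r=0, ω_s=1
Stage 1: 12(1−ω_c) = −32(0−ω_c)  ⇒  44ω_c = 12  ⇒  ω_c = 3/11
  ⇒ ω_c¹/ω_s¹ = 3/11
Stage 2: N_ring = 39 + 2·17 = 73
Stage 2: 39(ω_s−ω_c) = −73(ω_r−ω_c),  ω_r=0, ω_s=1
Stage 2: 39(1−ω_c) = −73(0−ω_c)  ⇒  112ω_c = 39  ⇒  ω_c = 39/112
  ⇒ ω_c²/ω_s² = 39/112
Coupling ω_s² = ω_c¹ ⇒ overall = 3/11 × 39/112 = 117/1232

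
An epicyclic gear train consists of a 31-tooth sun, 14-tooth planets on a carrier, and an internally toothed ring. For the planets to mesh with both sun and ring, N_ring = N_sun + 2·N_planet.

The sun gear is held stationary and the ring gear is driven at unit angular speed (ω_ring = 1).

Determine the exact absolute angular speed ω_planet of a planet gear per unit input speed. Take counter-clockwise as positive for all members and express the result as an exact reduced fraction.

59/28

N_ring = 31 + 2·14 = 59
31(ω_s−ω_c) = −59(ω_r−ω_c),  ω_s=0, ω_r=1
31(0−ω_c) = −59(1−ω_c)  ⇒  90ω_c = 59  ⇒  ω_c = 59/90
sun–planet: 31·(0−59/90) = −14·(ω_p−ω_c)  ⇒  ω_p−ω_c = −(31/14)·(-59/90) = 1829/1260
ω_p = 59/90 + 1829/1260 = 59/28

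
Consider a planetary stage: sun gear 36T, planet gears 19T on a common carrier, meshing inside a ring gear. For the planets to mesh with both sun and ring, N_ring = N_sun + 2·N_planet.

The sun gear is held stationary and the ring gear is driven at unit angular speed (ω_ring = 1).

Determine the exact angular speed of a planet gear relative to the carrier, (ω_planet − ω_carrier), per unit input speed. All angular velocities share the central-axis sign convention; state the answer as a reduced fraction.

1332/1045

N_ring = 36 + 2·19 = 74
36(ω_s−ω_c) = −74(ω_r−ω_c),  ω_s=0, ω_r=1
36(0−ω_c) = −74(1−ω_c)  ⇒  110ω_c = 74  ⇒  ω_c = 37/55
sun–planet: 36·(0−37/55) = −19·(ω_p−ω_c)  ⇒  ω_p−ω_c = −(36/19)·(-37/55) = 1332/1045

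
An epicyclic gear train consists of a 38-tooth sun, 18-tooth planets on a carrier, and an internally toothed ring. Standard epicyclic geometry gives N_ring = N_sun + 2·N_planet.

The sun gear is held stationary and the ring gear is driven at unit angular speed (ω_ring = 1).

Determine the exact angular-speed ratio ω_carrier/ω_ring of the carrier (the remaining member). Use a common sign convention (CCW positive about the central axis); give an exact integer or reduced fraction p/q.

N_ring = 38 + 2·18 = 74
38(ω_s−ω_c) = −74(ω_r−ω_c),  ω_s=0, ω_r=1
38(0−ω_c) = −74(1−ω_c)  ⇒  112ω_c = 74  ⇒  ω_c = 37/56
ω_c/ω_r = 37/56

37/56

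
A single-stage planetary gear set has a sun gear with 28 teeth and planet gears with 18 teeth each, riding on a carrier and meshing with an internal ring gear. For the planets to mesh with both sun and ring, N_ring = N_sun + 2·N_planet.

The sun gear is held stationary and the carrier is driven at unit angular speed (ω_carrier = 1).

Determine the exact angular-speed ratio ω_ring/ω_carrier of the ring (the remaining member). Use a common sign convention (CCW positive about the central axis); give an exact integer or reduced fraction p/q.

N_ring = 28 + 2·18 = 64
28(ω_s−ω_c) = −64(ω_r−ω_c),  ω_s=0, ω_c=1
ω_r = 1 − (28/64)(0−1) = 23/16
ω_r/ω_c = 23/16

23/16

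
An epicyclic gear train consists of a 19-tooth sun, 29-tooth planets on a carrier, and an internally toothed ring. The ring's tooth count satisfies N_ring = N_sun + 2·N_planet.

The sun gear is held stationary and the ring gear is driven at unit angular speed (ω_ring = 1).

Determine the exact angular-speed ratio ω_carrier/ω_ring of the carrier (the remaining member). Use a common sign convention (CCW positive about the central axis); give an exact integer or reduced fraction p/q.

77/96

N_ring = 19 + 2·29 = 77
19(ω_s−ω_c) = −77(ω_r−ω_c),  ω_s=0, ω_r=1
19(0−ω_c) = −77(1−ω_c)  ⇒  96ω_c = 77  ⇒  ω_c = 77/96
ω_c/ω_r = 77/96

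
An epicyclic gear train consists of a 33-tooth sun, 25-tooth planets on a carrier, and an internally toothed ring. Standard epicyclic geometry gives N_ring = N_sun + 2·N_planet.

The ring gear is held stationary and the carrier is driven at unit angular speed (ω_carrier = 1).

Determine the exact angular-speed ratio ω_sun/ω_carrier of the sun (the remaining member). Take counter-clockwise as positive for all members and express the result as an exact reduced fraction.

N_ring = 33 + 2·25 = 83
33(ω_s−ω_c) = −83(ω_r−ω_c),  ω_r=0, ω_c=1
ω_s = 1 − (83/33)(0−1) = 116/33
ω_s/ω_c = 116/33

116/33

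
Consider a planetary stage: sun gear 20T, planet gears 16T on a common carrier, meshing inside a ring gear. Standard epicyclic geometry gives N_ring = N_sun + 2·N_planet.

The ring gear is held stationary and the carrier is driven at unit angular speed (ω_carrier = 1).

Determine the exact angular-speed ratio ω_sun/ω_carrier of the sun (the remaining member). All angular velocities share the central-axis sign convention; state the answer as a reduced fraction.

N_ring = 20 + 2·16 = 52
20(ω_s−ω_c) = −52(ω_r−ω_c),  ω_r=0, ω_c=1
ω_s = 1 − (52/20)(0−1) = 18/5
ω_s/ω_c = 18/5

18/5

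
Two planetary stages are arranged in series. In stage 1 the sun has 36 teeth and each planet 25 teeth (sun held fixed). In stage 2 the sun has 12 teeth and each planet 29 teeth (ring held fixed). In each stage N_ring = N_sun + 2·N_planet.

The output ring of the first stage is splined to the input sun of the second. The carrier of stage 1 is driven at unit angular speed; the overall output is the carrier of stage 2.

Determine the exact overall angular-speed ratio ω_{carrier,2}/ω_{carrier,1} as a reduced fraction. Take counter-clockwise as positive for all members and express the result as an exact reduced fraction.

366/1763

Stage 1: N_ring = 36 + 2·25 = 86
Stage 1: 36(ω_s−ω_c) = −86(ω_r−ω_c),  ω_s=0, ω_c=1
Stage 1: ω_r = 1 − (36/86)(0−1) = 61/43
  ⇒ ω_r¹/ω_c¹ = 61/43
Stage 2: N_ring = 12 + 2·29 = 70
Stage 2: 12(ω_s−ω_c) = −70(ω_r−ω_c),  ω_r=0, ω_s=1
Stage 2: 12(1−ω_c) = −70(0−ω_c)  ⇒  82ω_c = 12  ⇒  ω_c = 6/41
  ⇒ ω_c²/ω_s² = 6/41
Coupling ω_s² = ω_r¹ ⇒ overall = 61/43 × 6/41 = 366/1763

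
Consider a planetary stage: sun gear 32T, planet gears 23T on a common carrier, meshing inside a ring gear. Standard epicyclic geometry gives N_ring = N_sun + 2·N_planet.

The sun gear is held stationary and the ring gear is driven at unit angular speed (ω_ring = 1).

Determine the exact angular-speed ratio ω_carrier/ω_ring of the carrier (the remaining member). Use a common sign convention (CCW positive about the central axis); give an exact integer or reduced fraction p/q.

39/55

N_ring = 32 + 2·23 = 78
32(ω_s−ω_c) = −78(ω_r−ω_c),  ω_s=0, ω_r=1
32(0−ω_c) = −78(1−ω_c)  ⇒  110ω_c = 78  ⇒  ω_c = 39/55
ω_c/ω_r = 39/55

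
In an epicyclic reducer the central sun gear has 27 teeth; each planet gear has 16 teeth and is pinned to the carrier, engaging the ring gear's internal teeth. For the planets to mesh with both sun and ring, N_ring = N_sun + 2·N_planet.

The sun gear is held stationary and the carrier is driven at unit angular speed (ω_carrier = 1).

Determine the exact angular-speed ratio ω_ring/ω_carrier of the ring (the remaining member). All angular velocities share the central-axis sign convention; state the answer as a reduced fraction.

86/59

N_ring = 27 + 2·16 = 59
27(ω_s−ω_c) = −59(ω_r−ω_c),  ω_s=0, ω_c=1
ω_r = 1 − (27/59)(0−1) = 86/59
ω_r/ω_c = 86/59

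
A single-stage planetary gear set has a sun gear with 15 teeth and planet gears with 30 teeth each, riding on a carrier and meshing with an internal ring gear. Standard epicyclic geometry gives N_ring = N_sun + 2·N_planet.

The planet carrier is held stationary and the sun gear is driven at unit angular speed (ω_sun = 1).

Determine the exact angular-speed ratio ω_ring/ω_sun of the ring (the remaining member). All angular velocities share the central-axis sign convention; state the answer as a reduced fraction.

-1/5

N_ring = 15 + 2·30 = 75
15(ω_s−ω_c) = −75(ω_r−ω_c),  ω_c=0, ω_s=1
ω_r = 0 − (15/75)(1−0) = -1/5
ω_r/ω_s = -1/5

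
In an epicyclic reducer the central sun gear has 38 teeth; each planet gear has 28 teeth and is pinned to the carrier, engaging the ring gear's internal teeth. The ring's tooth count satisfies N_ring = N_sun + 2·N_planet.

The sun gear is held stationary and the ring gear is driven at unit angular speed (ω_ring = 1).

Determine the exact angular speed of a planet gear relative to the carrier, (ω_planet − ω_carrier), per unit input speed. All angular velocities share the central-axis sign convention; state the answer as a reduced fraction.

893/924

N_ring = 38 + 2·28 = 94
38(ω_s−ω_c) = −94(ω_r−ω_c),  ω_s=0, ω_r=1
38(0−ω_c) = −94(1−ω_c)  ⇒  132ω_c = 94  ⇒  ω_c = 47/66
sun–planet: 38·(0−47/66) = −28·(ω_p−ω_c)  ⇒  ω_p−ω_c = −(38/28)·(-47/66) = 893/924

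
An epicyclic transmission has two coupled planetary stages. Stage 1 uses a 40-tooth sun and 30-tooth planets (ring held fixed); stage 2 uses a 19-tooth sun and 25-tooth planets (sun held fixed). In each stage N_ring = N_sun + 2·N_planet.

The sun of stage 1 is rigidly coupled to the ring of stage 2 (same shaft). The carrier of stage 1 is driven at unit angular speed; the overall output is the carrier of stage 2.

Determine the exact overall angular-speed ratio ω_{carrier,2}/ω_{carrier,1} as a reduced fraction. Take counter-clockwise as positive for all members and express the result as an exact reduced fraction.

Stage 1: N_ring = 40 + 2·30 = 100
Stage 1: 40(ω_s−ω_c) = −100(ω_r−ω_c),  ω_r=0, ω_c=1
Stage 1: ω_s = 1 − (100/40)(0−1) = 7/2
  ⇒ ω_s¹/ω_c¹ = 7/2
Stage 2: N_ring = 19 + 2·25 = 69
Stage 2: 19(ω_s−ω_c) = −69(ω_r−ω_c),  ω_s=0, ω_r=1
Stage 2: 19(0−ω_c) = −69(1−ω_c)  ⇒  88ω_c = 69  ⇒  ω_c = 69/88
  ⇒ ω_c²/ω_r² = 69/88
Coupling ω_r² = ω_s¹ ⇒ overall = 7/2 × 69/88 = 483/176

483/176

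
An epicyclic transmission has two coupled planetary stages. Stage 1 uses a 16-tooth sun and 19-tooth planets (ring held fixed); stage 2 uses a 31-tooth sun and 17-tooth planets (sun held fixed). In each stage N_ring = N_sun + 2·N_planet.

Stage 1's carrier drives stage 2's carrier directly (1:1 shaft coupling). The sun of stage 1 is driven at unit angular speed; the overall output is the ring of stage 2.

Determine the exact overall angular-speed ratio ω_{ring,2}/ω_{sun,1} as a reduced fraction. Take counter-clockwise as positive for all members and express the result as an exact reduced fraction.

Stage 1: N_ring = 16 + 2·19 = 54
Stage 1: 16(ω_s−ω_c) = −54(ω_r−ω_c),  ω_r=0, ω_s=1
Stage 1: 16(1−ω_c) = −54(0−ω_c)  ⇒  70ω_c = 16  ⇒  ω_c = 8/35
  ⇒ ω_c¹/ω_s¹ = 8/35
Stage 2: N_ring = 31 + 2·17 = 65
Stage 2: 31(ω_s−ω_c) = −65(ω_r−ω_c),  ω_s=0, ω_c=1
Stage 2: ω_r = 1 − (31/65)(0−1) = 96/65
  ⇒ ω_r²/ω_c² = 96/65
Coupling ω_c² = ω_c¹ ⇒ overall = 8/35 × 96/65 = 768/2275

768/2275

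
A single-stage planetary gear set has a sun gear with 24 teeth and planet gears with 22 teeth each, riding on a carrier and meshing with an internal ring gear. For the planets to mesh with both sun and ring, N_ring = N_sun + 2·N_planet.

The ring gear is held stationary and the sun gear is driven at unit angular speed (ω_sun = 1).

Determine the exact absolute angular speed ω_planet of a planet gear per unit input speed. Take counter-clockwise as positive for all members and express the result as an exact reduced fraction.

N_ring = 24 + 2·22 = 68
24(ω_s−ω_c) = −68(ω_r−ω_c),  ω_r=0, ω_s=1
24(1−ω_c) = −68(0−ω_c)  ⇒  92ω_c = 24  ⇒  ω_c = 6/23
sun–planet: 24·(1−6/23) = −22·(ω_p−ω_c)  ⇒  ω_p−ω_c = −(24/22)·(17/23) = -204/253
ω_p = 6/23 − 204/253 = -6/11

-6/11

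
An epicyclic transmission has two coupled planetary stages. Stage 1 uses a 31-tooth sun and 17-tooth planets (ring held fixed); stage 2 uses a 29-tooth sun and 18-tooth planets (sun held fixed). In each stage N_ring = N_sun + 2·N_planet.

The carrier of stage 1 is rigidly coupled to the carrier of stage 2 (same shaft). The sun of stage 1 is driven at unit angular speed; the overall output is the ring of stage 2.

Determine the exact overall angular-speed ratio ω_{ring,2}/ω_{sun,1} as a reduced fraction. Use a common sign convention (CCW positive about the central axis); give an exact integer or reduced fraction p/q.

1457/3120

Stage 1: N_ring = 31 + 2·17 = 65
Stage 1: 31(ω_s−ω_c) = −65(ω_r−ω_c),  ω_r=0, ω_s=1
Stage 1: 31(1−ω_c) = −65(0−ω_c)  ⇒  96ω_c = 31  ⇒  ω_c = 31/96
  ⇒ ω_c¹/ω_s¹ = 31/96
Stage 2: N_ring = 29 + 2·18 = 65
Stage 2: 29(ω_s−ω_c) = −65(ω_r−ω_c),  ω_s=0, ω_c=1
Stage 2: ω_r = 1 − (29/65)(0−1) = 94/65
  ⇒ ω_r²/ω_c² = 94/65
Coupling ω_c² = ω_c¹ ⇒ overall = 31/96 × 94/65 = 1457/3120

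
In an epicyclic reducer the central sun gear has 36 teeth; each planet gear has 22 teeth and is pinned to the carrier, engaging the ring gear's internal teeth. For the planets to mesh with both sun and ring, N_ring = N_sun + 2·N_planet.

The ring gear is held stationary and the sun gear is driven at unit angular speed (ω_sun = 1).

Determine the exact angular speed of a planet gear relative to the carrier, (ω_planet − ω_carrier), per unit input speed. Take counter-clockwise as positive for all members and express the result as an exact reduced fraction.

-360/319

N_ring = 36 + 2·22 = 80
36(ω_s−ω_c) = −80(ω_r−ω_c),  ω_r=0, ω_s=1
36(1−ω_c) = −80(0−ω_c)  ⇒  116ω_c = 36  ⇒  ω_c = 9/29
sun–planet: 36·(1−9/29) = −22·(ω_p−ω_c)  ⇒  ω_p−ω_c = −(36/22)·(20/29) = -360/319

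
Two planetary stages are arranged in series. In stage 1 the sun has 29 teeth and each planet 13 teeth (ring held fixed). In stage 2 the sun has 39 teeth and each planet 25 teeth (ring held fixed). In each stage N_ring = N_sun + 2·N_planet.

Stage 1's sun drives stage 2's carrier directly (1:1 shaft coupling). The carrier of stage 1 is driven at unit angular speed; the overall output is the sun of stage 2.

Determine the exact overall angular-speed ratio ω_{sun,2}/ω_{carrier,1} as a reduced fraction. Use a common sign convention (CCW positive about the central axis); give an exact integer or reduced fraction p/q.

3584/377

Stage 1: N_ring = 29 + 2·13 = 55
Stage 1: 29(ω_s−ω_c) = −55(ω_r−ω_c),  ω_r=0, ω_c=1
Stage 1: ω_s = 1 − (55/29)(0−1) = 84/29
  ⇒ ω_s¹/ω_c¹ = 84/29
Stage 2: N_ring = 39 + 2·25 = 89
Stage 2: 39(ω_s−ω_c) = −89(ω_r−ω_c),  ω_r=0, ω_c=1
Stage 2: ω_s = 1 − (89/39)(0−1) = 128/39
  ⇒ ω_s²/ω_c² = 128/39
Coupling ω_c² = ω_s¹ ⇒ overall = 84/29 × 128/39 = 3584/377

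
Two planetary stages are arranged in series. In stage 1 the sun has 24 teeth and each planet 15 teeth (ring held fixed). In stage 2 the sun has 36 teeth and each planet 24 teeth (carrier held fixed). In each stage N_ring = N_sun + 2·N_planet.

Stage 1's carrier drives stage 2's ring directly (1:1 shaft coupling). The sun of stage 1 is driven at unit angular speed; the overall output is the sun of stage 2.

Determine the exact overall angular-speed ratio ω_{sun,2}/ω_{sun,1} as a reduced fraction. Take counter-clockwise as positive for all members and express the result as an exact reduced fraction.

-28/39

Stage 1: N_ring = 24 + 2·15 = 54
Stage 1: 24(ω_s−ω_c) = −54(ω_r−ω_c),  ω_r=0, ω_s=1
Stage 1: 24(1−ω_c) = −54(0−ω_c)  ⇒  78ω_c = 24  ⇒  ω_c = 4/13
  ⇒ ω_c¹/ω_s¹ = 4/13
Stage 2: N_ring = 36 + 2·24 = 84
Stage 2: 36(ω_s−ω_c) = −84(ω_r−ω_c),  ω_c=0, ω_r=1
Stage 2: ω_s = 0 − (84/36)(1−0) = -7/3
  ⇒ ω_s²/ω_r² = -7/3
Coupling ω_r² = ω_c¹ ⇒ overall = 4/13 × -7/3 = -28/39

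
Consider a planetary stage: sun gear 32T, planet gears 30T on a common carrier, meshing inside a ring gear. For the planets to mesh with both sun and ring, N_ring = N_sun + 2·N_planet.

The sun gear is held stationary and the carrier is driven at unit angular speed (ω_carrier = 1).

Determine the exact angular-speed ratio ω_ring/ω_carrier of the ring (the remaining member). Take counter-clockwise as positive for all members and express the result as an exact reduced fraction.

31/23

N_ring = 32 + 2·30 = 92
32(ω_s−ω_c) = −92(ω_r−ω_c),  ω_s=0, ω_c=1
ω_r = 1 − (32/92)(0−1) = 31/23
ω_r/ω_c = 31/23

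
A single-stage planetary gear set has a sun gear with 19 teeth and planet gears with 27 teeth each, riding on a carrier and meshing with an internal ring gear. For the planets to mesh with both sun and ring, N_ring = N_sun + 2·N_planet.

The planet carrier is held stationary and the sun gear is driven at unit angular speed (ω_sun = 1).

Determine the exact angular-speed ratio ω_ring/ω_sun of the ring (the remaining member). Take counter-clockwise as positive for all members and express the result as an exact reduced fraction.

-19/73

N_ring = 19 + 2·27 = 73
19(ω_s−ω_c) = −73(ω_r−ω_c),  ω_c=0, ω_s=1
ω_r = 0 − (19/73)(1−0) = -19/73
ω_r/ω_s = -19/73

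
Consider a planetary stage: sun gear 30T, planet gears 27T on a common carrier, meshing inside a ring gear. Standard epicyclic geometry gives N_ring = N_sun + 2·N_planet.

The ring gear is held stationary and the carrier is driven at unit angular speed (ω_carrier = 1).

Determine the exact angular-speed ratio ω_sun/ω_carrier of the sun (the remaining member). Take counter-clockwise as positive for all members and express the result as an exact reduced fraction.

19/5

N_ring = 30 + 2·27 = 84
30(ω_s−ω_c) = −84(ω_r−ω_c),  ω_r=0, ω_c=1
ω_s = 1 − (84/30)(0−1) = 19/5
ω_s/ω_c = 19/5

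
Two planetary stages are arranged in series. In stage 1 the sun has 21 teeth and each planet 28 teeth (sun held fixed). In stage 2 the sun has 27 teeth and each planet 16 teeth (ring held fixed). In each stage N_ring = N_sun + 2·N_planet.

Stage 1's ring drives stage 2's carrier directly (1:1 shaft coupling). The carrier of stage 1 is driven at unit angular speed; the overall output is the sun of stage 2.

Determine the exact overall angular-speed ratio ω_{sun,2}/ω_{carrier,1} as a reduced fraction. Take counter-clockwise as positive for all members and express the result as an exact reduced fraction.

Stage 1: N_ring = 21 + 2·28 = 77
Stage 1: 21(ω_s−ω_c) = −77(ω_r−ω_c),  ω_s=0, ω_c=1
Stage 1: ω_r = 1 − (21/77)(0−1) = 14/11
  ⇒ ω_r¹/ω_c¹ = 14/11
Stage 2: N_ring = 27 + 2·16 = 59
Stage 2: 27(ω_s−ω_c) = −59(ω_r−ω_c),  ω_r=0, ω_c=1
Stage 2: ω_s = 1 − (59/27)(0−1) = 86/27
  ⇒ ω_s²/ω_c² = 86/27
Coupling ω_c² = ω_r¹ ⇒ overall = 14/11 × 86/27 = 1204/297

1204/297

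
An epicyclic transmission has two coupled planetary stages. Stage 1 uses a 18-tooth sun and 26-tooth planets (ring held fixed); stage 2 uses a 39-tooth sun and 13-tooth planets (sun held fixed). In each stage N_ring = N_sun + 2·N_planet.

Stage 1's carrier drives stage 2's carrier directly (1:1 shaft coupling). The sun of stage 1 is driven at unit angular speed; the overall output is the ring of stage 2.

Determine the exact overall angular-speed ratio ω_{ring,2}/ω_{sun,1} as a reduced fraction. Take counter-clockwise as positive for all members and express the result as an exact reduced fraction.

Stage 1: N_ring = 18 + 2·26 = 70
Stage 1: 18(ω_s−ω_c) = −70(ω_r−ω_c),  ω_r=0, ω_s=1
Stage 1: 18(1−ω_c) = −70(0−ω_c)  ⇒  88ω_c = 18  ⇒  ω_c = 9/44
  ⇒ ω_c¹/ω_s¹ = 9/44
Stage 2: N_ring = 39 + 2·13 = 65
Stage 2: 39(ω_s−ω_c) = −65(ω_r−ω_c),  ω_s=0, ω_c=1
Stage 2: ω_r = 1 − (39/65)(0−1) = 8/5
  ⇒ ω_r²/ω_c² = 8/5
Coupling ω_c² = ω_c¹ ⇒ overall = 9/44 × 8/5 = 18/55

18/55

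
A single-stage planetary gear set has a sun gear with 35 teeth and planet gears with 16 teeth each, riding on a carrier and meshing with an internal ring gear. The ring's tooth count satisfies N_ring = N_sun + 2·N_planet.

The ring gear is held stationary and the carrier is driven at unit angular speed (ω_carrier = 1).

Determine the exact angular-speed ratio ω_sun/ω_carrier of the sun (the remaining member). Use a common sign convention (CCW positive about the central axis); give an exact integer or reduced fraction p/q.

N_ring = 35 + 2·16 = 67
35(ω_s−ω_c) = −67(ω_r−ω_c),  ω_r=0, ω_c=1
ω_s = 1 − (67/35)(0−1) = 102/35
ω_s/ω_c = 102/35

102/35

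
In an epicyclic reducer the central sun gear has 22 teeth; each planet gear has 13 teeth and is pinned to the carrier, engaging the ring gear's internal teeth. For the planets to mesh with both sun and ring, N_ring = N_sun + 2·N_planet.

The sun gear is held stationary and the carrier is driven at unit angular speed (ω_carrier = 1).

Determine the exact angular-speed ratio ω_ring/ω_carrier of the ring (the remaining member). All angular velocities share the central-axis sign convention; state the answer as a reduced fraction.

35/24

N_ring = 22 + 2·13 = 48
22(ω_s−ω_c) = −48(ω_r−ω_c),  ω_s=0, ω_c=1
ω_r = 1 − (22/48)(0−1) = 35/24
ω_r/ω_c = 35/24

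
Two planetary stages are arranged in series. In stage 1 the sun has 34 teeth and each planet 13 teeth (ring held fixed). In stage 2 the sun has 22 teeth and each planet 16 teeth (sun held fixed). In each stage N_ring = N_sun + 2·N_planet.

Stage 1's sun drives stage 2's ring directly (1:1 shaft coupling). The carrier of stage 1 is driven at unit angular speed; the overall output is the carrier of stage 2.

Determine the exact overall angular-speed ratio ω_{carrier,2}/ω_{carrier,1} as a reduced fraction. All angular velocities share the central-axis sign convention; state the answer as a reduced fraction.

Stage 1: N_ring = 34 + 2·13 = 60
Stage 1: 34(ω_s−ω_c) = −60(ω_r−ω_c),  ω_r=0, ω_c=1
Stage 1: ω_s = 1 − (60/34)(0−1) = 47/17
  ⇒ ω_s¹/ω_c¹ = 47/17
Stage 2: N_ring = 22 + 2·16 = 54
Stage 2: 22(ω_s−ω_c) = −54(ω_r−ω_c),  ω_s=0, ω_r=1
Stage 2: 22(0−ω_c) = −54(1−ω_c)  ⇒  76ω_c = 54  ⇒  ω_c = 27/38
  ⇒ ω_c²/ω_r² = 27/38
Coupling ω_r² = ω_s¹ ⇒ overall = 47/17 × 27/38 = 1269/646

1269/646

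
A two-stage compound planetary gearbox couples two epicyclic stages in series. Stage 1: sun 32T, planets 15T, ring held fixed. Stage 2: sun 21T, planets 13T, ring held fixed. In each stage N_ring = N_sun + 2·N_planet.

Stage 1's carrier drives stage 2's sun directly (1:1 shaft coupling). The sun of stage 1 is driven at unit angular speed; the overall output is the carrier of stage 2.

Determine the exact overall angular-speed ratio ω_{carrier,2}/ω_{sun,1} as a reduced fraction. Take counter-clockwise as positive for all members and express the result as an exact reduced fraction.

Stage 1: N_ring = 32 + 2·15 = 62
Stage 1: 32(ω_s−ω_c) = −62(ω_r−ω_c),  ω_r=0, ω_s=1
Stage 1: 32(1−ω_c) = −62(0−ω_c)  ⇒  94ω_c = 32  ⇒  ω_c = 16/47
  ⇒ ω_c¹/ω_s¹ = 16/47
Stage 2: N_ring = 21 + 2·13 = 47
Stage 2: 21(ω_s−ω_c) = −47(ω_r−ω_c),  ω_r=0, ω_s=1
Stage 2: 21(1−ω_c) = −47(0−ω_c)  ⇒  68ω_c = 21  ⇒  ω_c = 21/68
  ⇒ ω_c²/ω_s² = 21/68
Coupling ω_s² = ω_c¹ ⇒ overall = 16/47 × 21/68 = 84/799

84/799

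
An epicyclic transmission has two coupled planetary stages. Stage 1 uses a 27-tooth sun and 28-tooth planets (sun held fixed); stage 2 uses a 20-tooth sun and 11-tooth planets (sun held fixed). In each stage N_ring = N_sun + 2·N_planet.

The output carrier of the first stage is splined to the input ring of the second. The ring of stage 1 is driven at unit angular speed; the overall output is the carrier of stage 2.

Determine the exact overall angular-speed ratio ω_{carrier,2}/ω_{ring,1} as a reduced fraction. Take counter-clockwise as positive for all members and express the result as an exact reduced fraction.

Stage 1: N_ring = 27 + 2·28 = 83
Stage 1: 27(ω_s−ω_c) = −83(ω_r−ω_c),  ω_s=0, ω_r=1
Stage 1: 27(0−ω_c) = −83(1−ω_c)  ⇒  110ω_c = 83  ⇒  ω_c = 83/110
  ⇒ ω_c¹/ω_r¹ = 83/110
Stage 2: N_ring = 20 + 2·11 = 42
Stage 2: 20(ω_s−ω_c) = −42(ω_r−ω_c),  ω_s=0, ω_r=1
Stage 2: 20(0−ω_c) = −42(1−ω_c)  ⇒  62ω_c = 42  ⇒  ω_c = 21/31
  ⇒ ω_c²/ω_r² = 21/31
Coupling ω_r² = ω_c¹ ⇒ overall = 83/110 × 21/31 = 1743/3410

1743/3410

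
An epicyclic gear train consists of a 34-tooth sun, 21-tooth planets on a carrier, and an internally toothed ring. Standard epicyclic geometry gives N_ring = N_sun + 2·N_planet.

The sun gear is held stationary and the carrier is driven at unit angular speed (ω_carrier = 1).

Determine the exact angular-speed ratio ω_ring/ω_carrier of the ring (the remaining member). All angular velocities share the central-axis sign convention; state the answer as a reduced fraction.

55/38

N_ring = 34 + 2·21 = 76
34(ω_s−ω_c) = −76(ω_r−ω_c),  ω_s=0, ω_c=1
ω_r = 1 − (34/76)(0−1) = 55/38
ω_r/ω_c = 55/38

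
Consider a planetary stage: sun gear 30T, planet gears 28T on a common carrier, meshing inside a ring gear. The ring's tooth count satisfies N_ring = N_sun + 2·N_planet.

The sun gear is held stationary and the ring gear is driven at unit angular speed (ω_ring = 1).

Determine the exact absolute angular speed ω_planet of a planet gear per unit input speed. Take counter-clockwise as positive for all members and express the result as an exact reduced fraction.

43/28

N_ring = 30 + 2·28 = 86
30(ω_s−ω_c) = −86(ω_r−ω_c),  ω_s=0, ω_r=1
30(0−ω_c) = −86(1−ω_c)  ⇒  116ω_c = 86  ⇒  ω_c = 43/58
sun–planet: 30·(0−43/58) = −28·(ω_p−ω_c)  ⇒  ω_p−ω_c = −(30/28)·(-43/58) = 645/812
ω_p = 43/58 + 645/812 = 43/28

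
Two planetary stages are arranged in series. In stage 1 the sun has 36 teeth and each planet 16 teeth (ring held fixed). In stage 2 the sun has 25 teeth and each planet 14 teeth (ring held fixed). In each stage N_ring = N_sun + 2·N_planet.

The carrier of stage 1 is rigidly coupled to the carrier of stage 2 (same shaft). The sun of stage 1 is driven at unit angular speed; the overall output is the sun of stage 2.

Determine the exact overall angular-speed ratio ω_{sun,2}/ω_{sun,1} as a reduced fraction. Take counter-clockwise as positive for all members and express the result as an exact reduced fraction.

27/25

Stage 1: N_ring = 36 + 2·16 = 68
Stage 1: 36(ω_s−ω_c) = −68(ω_r−ω_c),  ω_r=0, ω_s=1
Stage 1: 36(1−ω_c) = −68(0−ω_c)  ⇒  104ω_c = 36  ⇒  ω_c = 9/26
  ⇒ ω_c¹/ω_s¹ = 9/26
Stage 2: N_ring = 25 + 2·14 = 53
Stage 2: 25(ω_s−ω_c) = −53(ω_r−ω_c),  ω_r=0, ω_c=1
Stage 2: ω_s = 1 − (53/25)(0−1) = 78/25
  ⇒ ω_s²/ω_c² = 78/25
Coupling ω_c² = ω_c¹ ⇒ overall = 9/26 × 78/25 = 27/25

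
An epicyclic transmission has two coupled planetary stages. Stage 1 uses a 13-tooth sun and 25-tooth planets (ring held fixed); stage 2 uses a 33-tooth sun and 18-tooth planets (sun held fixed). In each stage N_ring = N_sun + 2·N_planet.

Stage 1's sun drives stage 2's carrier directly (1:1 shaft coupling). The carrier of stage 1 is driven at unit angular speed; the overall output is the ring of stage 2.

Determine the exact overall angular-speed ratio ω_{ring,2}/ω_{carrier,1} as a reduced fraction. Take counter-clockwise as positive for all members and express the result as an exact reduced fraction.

Stage 1: N_ring = 13 + 2·25 = 63
Stage 1: 13(ω_s−ω_c) = −63(ω_r−ω_c),  ω_r=0, ω_c=1
Stage 1: ω_s = 1 − (63/13)(0−1) = 76/13
  ⇒ ω_s¹/ω_c¹ = 76/13
Stage 2: N_ring = 33 + 2·18 = 69
Stage 2: 33(ω_s−ω_c) = −69(ω_r−ω_c),  ω_s=0, ω_c=1
Stage 2: ω_r = 1 − (33/69)(0−1) = 34/23
  ⇒ ω_r²/ω_c² = 34/23
Coupling ω_c² = ω_s¹ ⇒ overall = 76/13 × 34/23 = 2584/299

2584/299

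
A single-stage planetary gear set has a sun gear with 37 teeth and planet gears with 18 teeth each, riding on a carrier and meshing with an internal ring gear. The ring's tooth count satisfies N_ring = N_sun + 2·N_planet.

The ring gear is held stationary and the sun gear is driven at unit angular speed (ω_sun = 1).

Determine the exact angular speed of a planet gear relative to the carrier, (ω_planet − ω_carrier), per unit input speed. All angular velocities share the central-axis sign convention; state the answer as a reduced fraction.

-2701/1980

N_ring = 37 + 2·18 = 73
37(ω_s−ω_c) = −73(ω_r−ω_c),  ω_r=0, ω_s=1
37(1−ω_c) = −73(0−ω_c)  ⇒  110ω_c = 37  ⇒  ω_c = 37/110
sun–planet: 37·(1−37/110) = −18·(ω_p−ω_c)  ⇒  ω_p−ω_c = −(37/18)·(73/110) = -2701/1980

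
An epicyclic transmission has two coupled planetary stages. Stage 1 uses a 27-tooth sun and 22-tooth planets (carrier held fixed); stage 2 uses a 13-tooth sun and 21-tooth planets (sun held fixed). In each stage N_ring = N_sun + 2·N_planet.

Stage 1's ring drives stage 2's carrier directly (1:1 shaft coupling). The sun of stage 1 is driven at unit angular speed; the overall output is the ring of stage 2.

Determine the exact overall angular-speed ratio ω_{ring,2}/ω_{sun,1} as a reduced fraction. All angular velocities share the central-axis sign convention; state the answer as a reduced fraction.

-1836/3905

Stage 1: N_ring = 27 + 2·22 = 71
Stage 1: 27(ω_s−ω_c) = −71(ω_r−ω_c),  ω_c=0, ω_s=1
Stage 1: ω_r = 0 − (27/71)(1−0) = -27/71
  ⇒ ω_r¹/ω_s¹ = -27/71
Stage 2: N_ring = 13 + 2·21 = 55
Stage 2: 13(ω_s−ω_c) = −55(ω_r−ω_c),  ω_s=0, ω_c=1
Stage 2: ω_r = 1 − (13/55)(0−1) = 68/55
  ⇒ ω_r²/ω_c² = 68/55
Coupling ω_c² = ω_r¹ ⇒ overall = -27/71 × 68/55 = -1836/3905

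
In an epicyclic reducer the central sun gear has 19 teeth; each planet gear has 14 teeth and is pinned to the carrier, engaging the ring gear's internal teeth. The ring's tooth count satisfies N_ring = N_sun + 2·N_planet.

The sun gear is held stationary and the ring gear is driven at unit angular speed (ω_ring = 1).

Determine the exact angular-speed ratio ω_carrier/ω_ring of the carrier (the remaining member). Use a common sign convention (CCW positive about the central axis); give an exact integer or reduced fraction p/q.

47/66

N_ring = 19 + 2·14 = 47
19(ω_s−ω_c) = −47(ω_r−ω_c),  ω_s=0, ω_r=1
19(0−ω_c) = −47(1−ω_c)  ⇒  66ω_c = 47  ⇒  ω_c = 47/66
ω_c/ω_r = 47/66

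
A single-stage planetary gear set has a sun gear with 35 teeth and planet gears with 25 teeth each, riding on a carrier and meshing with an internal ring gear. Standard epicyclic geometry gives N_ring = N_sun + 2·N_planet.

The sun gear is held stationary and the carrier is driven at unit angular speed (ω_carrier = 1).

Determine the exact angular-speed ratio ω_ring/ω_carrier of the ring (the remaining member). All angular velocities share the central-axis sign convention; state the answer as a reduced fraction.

24/17

N_ring = 35 + 2·25 = 85
35(ω_s−ω_c) = −85(ω_r−ω_c),  ω_s=0, ω_c=1
ω_r = 1 − (35/85)(0−1) = 24/17
ω_r/ω_c = 24/17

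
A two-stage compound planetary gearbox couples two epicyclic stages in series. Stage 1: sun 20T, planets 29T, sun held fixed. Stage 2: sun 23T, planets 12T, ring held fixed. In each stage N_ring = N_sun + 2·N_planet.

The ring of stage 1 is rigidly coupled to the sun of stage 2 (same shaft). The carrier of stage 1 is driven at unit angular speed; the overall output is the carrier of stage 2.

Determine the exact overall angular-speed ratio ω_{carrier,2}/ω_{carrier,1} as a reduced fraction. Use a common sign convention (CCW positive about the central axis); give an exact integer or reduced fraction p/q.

Stage 1: N_ring = 20 + 2·29 = 78
Stage 1: 20(ω_s−ω_c) = −78(ω_r−ω_c),  ω_s=0, ω_c=1
Stage 1: ω_r = 1 − (20/78)(0−1) = 49/39
  ⇒ ω_r¹/ω_c¹ = 49/39
Stage 2: N_ring = 23 + 2·12 = 47
Stage 2: 23(ω_s−ω_c) = −47(ω_r−ω_c),  ω_r=0, ω_s=1
Stage 2: 23(1−ω_c) = −47(0−ω_c)  ⇒  70ω_c = 23  ⇒  ω_c = 23/70
  ⇒ ω_c²/ω_s² = 23/70
Coupling ω_s² = ω_r¹ ⇒ overall = 49/39 × 23/70 = 161/390

161/390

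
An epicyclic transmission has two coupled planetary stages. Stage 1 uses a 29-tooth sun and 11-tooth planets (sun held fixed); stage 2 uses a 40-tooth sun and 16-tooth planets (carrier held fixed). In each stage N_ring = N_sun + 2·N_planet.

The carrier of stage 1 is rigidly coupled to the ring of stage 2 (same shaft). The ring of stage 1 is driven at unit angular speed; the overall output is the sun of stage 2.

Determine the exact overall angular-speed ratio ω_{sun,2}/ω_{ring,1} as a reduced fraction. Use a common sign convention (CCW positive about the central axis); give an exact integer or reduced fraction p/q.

-459/400

Stage 1: N_ring = 29 + 2·11 = 51
Stage 1: 29(ω_s−ω_c) = −51(ω_r−ω_c),  ω_s=0, ω_r=1
Stage 1: 29(0−ω_c) = −51(1−ω_c)  ⇒  80ω_c = 51  ⇒  ω_c = 51/80
  ⇒ ω_c¹/ω_r¹ = 51/80
Stage 2: N_ring = 40 + 2·16 = 72
Stage 2: 40(ω_s−ω_c) = −72(ω_r−ω_c),  ω_c=0, ω_r=1
Stage 2: ω_s = 0 − (72/40)(1−0) = -9/5
  ⇒ ω_s²/ω_r² = -9/5
Coupling ω_r² = ω_c¹ ⇒ overall = 51/80 × -9/5 = -459/400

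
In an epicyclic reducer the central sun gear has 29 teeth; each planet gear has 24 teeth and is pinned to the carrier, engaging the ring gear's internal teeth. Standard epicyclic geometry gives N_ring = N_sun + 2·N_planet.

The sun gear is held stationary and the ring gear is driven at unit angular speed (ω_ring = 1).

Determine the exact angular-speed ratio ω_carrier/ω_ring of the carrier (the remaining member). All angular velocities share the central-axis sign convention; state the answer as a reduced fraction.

N_ring = 29 + 2·24 = 77
29(ω_s−ω_c) = −77(ω_r−ω_c),  ω_s=0, ω_r=1
29(0−ω_c) = −77(1−ω_c)  ⇒  106ω_c = 77  ⇒  ω_c = 77/106
ω_c/ω_r = 77/106

77/106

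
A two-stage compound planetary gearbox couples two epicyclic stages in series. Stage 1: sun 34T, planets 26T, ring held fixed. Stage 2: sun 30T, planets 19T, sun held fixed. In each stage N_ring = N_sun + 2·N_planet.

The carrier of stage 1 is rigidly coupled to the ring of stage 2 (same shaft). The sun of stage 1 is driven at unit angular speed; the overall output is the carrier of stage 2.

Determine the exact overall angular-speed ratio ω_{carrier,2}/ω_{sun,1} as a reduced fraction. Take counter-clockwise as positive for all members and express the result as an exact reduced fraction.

Stage 1: N_ring = 34 + 2·26 = 86
Stage 1: 34(ω_s−ω_c) = −86(ω_r−ω_c),  ω_r=0, ω_s=1
Stage 1: 34(1−ω_c) = −86(0−ω_c)  ⇒  120ω_c = 34  ⇒  ω_c = 17/60
  ⇒ ω_c¹/ω_s¹ = 17/60
Stage 2: N_ring = 30 + 2·19 = 68
Stage 2: 30(ω_s−ω_c) = −68(ω_r−ω_c),  ω_s=0, ω_r=1
Stage 2: 30(0−ω_c) = −68(1−ω_c)  ⇒  98ω_c = 68  ⇒  ω_c = 34/49
  ⇒ ω_c²/ω_r² = 34/49
Coupling ω_r² = ω_c¹ ⇒ overall = 17/60 × 34/49 = 289/1470

289/1470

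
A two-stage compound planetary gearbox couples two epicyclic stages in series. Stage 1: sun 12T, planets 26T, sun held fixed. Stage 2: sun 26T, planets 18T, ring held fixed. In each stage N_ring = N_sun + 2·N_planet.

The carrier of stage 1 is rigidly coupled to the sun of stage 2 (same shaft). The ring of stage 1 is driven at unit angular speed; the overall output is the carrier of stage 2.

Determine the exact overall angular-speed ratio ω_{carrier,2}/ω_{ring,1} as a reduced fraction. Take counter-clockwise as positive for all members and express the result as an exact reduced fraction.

Stage 1: N_ring = 12 + 2·26 = 64
Stage 1: 12(ω_s−ω_c) = −64(ω_r−ω_c),  ω_s=0, ω_r=1
Stage 1: 12(0−ω_c) = −64(1−ω_c)  ⇒  76ω_c = 64  ⇒  ω_c = 16/19
  ⇒ ω_c¹/ω_r¹ = 16/19
Stage 2: N_ring = 26 + 2·18 = 62
Stage 2: 26(ω_s−ω_c) = −62(ω_r−ω_c),  ω_r=0, ω_s=1
Stage 2: 26(1−ω_c) = −62(0−ω_c)  ⇒  88ω_c = 26  ⇒  ω_c = 13/44
  ⇒ ω_c²/ω_s² = 13/44
Coupling ω_s² = ω_c¹ ⇒ overall = 16/19 × 13/44 = 52/209

52/209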